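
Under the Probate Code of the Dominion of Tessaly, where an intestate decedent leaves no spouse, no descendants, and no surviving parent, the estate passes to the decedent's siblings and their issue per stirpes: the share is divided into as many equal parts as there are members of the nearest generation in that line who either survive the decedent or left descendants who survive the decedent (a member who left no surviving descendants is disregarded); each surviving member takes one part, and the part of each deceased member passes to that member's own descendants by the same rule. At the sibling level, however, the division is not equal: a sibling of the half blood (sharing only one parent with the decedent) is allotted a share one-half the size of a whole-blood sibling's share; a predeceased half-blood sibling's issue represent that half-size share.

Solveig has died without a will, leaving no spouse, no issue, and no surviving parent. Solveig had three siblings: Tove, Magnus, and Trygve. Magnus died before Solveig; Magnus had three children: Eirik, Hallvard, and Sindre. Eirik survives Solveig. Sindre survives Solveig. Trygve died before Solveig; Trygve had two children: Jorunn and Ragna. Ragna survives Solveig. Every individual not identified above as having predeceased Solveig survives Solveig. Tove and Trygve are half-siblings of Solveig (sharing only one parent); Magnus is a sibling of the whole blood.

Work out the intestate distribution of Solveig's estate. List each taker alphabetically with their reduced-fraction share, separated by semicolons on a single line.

Eirik 1/6; Hallvard 1/6; Jorunn 1/8; Ragna 1/8; Sindre 1/6; Tove 1/4

No spouse, descendants, or parent survives, so the estate passes to Solveig's siblings per stirpes.
Half-blood siblings count for one-half the weight of whole-blood siblings at the initial division.
Dividing 1 in proportion to weights (total weight 2): Tove (weight 1/2) → 1/4; Magnus (weight 1) → 1/2; Trygve (weight 1/2) → 1/4.
Tove is living and takes 1/4.
Magnus predeceased; the 1/2 allotted to Magnus's branch passes to Magnus's issue by representation.
The 1/2 is divided into 3 equal shares of 1/6 among Eirik, Hallvard, Sindre.
Eirik is living and takes 1/6.
Hallvard is living and takes 1/6.
Sindre is living and takes 1/6.
Trygve predeceased; the 1/4 allotted to Trygve's branch passes to Trygve's issue by representation.
The 1/4 is divided into 2 equal shares of 1/8 among Jorunn, Ragna.
Jorunn is living and takes 1/8.
Ragna is living and takes 1/8.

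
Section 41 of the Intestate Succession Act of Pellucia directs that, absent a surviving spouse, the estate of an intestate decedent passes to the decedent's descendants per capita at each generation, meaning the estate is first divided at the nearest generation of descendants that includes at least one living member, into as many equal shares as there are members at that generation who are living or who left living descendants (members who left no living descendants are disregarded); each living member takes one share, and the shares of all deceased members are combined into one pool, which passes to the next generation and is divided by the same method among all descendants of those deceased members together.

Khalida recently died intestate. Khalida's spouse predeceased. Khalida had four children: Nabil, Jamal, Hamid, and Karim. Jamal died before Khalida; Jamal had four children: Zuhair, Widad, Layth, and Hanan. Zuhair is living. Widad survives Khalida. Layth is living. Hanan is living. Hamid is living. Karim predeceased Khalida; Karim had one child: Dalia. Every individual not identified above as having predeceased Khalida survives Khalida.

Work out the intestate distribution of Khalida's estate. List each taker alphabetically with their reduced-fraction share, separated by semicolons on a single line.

There is no surviving spouse, so the entire estate passes to Khalida's descendants per capita at each generation.
At generation 1 (Nabil, Jamal, Hamid, Karim) there are 4 shares of (1)/4 = 1/4 each.
Living: Nabil and Hamid — each takes 1/4.
Deceased: Jamal and Karim. Their combined 1/2 is pooled and carried to generation 2.
At generation 2 (Zuhair, Widad, Layth, Hanan, Dalia) there are 5 shares of (1/2)/5 = 1/10 each.
Living: Zuhair, Widad, Layth, Hanan, and Dalia — each takes 1/10.

Dalia 1/10; Hamid 1/4; Hanan 1/10; Layth 1/10; Nabil 1/4; Widad 1/10; Zuhair 1/10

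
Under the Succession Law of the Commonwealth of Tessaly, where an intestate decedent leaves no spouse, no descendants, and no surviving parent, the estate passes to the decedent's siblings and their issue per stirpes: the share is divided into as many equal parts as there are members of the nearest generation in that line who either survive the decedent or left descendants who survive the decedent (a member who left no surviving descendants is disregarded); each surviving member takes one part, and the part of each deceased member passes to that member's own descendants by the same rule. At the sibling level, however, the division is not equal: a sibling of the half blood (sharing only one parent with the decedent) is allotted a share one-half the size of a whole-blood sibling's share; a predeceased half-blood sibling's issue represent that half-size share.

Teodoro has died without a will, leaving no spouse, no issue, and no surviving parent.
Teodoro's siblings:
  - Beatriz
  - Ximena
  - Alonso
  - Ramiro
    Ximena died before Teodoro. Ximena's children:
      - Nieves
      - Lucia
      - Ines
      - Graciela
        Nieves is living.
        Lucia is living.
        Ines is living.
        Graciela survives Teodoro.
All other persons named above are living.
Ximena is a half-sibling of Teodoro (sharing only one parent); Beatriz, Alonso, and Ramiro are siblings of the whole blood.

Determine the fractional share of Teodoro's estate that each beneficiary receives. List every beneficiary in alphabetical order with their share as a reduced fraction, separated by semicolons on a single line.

Alonso 2/7; Beatriz 2/7; Graciela 1/28; Ines 1/28; Lucia 1/28; Nieves 1/28; Ramiro 2/7

No spouse, descendants, or parent survives, so the estate passes to Teodoro's siblings per stirpes.
Half-blood siblings count for one-half the weight of whole-blood siblings at the initial division.
Dividing 1 in proportion to weights (total weight 7/2): Beatriz (weight 1) → 2/7; Ximena (weight 1/2) → 1/7; Alonso (weight 1) → 2/7; Ramiro (weight 1) → 2/7.
Beatriz is living and takes 2/7.
Ximena predeceased; the 1/7 allotted to Ximena's branch passes to Ximena's issue by representation.
The 1/7 is divided into 4 equal shares of 1/28 among Nieves, Lucia, Ines, Graciela.
Nieves is living and takes 1/28.
Lucia is living and takes 1/28.
Ines is living and takes 1/28.
Graciela is living and takes 1/28.
Alonso is living and takes 2/7.
Ramiro is living and takes 2/7.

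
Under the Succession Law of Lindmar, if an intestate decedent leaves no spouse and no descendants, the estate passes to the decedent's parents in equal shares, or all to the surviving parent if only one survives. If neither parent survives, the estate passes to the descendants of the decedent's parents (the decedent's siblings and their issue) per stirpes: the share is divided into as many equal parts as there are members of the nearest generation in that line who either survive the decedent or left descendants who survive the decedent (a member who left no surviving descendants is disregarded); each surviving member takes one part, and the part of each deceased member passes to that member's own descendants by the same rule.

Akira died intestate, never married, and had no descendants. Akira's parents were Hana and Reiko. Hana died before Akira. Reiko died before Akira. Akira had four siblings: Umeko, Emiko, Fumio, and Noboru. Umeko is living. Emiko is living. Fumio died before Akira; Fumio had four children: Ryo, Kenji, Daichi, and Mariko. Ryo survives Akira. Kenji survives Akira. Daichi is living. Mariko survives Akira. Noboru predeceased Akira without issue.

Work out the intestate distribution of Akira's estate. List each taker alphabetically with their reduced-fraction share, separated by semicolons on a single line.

Daichi 1/12; Emiko 1/3; Kenji 1/12; Mariko 1/12; Ryo 1/12; Umeko 1/3

Neither parent survives and there are no descendants, so the estate passes to Akira's siblings and their issue per stirpes.
Noboru left no surviving issue, so that branch lapses and is disregarded.
The estate is divided into 3 equal shares of 1/3 among Umeko, Emiko, Fumio.
Umeko is living and takes 1/3.
Emiko is living and takes 1/3.
Fumio predeceased; the 1/3 allotted to Fumio's branch passes to Fumio's issue by representation.
The 1/3 is divided into 4 equal shares of 1/12 among Ryo, Kenji, Daichi, Mariko.
Ryo is living and takes 1/12.
Kenji is living and takes 1/12.
Daichi is living and takes 1/12.
Mariko is living and takes 1/12.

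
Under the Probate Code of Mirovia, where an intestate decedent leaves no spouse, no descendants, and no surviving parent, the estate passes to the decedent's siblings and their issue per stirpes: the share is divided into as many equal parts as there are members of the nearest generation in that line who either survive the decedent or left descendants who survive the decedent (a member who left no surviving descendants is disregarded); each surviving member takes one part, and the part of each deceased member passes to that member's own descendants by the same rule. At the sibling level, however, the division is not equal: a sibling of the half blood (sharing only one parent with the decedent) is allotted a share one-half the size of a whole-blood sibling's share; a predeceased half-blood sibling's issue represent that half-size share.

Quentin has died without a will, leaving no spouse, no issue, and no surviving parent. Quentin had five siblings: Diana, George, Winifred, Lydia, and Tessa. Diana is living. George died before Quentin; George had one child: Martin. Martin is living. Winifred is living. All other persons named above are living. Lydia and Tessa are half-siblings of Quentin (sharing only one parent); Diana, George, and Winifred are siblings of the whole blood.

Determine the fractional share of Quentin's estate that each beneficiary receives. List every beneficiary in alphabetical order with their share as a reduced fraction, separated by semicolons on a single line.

No spouse, descendants, or parent survives, so the estate passes to Quentin's siblings per stirpes.
Half-blood siblings count for one-half the weight of whole-blood siblings at the initial division.
Dividing 1 in proportion to weights (total weight 4): Diana (weight 1) → 1/4; George (weight 1) → 1/4; Winifred (weight 1) → 1/4; Lydia (weight 1/2) → 1/8; Tessa (weight 1/2) → 1/8.
Diana is living and takes 1/4.
George predeceased; the 1/4 allotted to George's branch passes to George's issue by representation.
Martin is the sole taker at this level and receives the full 1/4.
Winifred is living and takes 1/4.
Lydia is living and takes 1/8.
Tessa is living and takes 1/8.

Diana 1/4; Lydia 1/8; Martin 1/4; Tessa 1/8; Winifred 1/4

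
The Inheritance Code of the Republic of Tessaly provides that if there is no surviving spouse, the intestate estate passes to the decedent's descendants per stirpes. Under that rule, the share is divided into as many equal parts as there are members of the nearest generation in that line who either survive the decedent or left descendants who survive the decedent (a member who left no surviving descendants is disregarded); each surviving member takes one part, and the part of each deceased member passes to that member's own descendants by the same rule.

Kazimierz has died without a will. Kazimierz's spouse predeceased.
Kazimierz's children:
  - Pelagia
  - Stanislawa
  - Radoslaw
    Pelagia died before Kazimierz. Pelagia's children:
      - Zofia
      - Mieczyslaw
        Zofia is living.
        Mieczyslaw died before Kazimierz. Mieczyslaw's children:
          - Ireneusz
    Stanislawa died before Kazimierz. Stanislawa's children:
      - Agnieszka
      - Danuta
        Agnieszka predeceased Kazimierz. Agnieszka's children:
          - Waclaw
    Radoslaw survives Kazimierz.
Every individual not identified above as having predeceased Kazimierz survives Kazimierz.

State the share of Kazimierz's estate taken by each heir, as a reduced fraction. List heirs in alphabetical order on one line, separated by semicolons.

There is no surviving spouse, so the entire estate passes to Kazimierz's descendants per stirpes.
The estate is divided into 3 equal shares of 1/3 among Pelagia, Stanislawa, Radoslaw.
Pelagia predeceased; the 1/3 allotted to Pelagia's branch passes to Pelagia's issue by representation.
The 1/3 is divided into 2 equal shares of 1/6 among Zofia, Mieczyslaw.
Zofia is living and takes 1/6.
Mieczyslaw predeceased; the 1/6 allotted to Mieczyslaw's branch passes to Mieczyslaw's issue by representation.
Ireneusz is the sole taker at this level and receives the full 1/6.
Stanislawa predeceased; the 1/3 allotted to Stanislawa's branch passes to Stanislawa's issue by representation.
The 1/3 is divided into 2 equal shares of 1/6 among Agnieszka, Danuta.
Agnieszka predeceased; the 1/6 allotted to Agnieszka's branch passes to Agnieszka's issue by representation.
Waclaw is the sole taker at this level and receives the full 1/6.
Danuta is living and takes 1/6.
Radoslaw is living and takes 1/3.

Danuta 1/6; Ireneusz 1/6; Radoslaw 1/3; Waclaw 1/6; Zofia 1/6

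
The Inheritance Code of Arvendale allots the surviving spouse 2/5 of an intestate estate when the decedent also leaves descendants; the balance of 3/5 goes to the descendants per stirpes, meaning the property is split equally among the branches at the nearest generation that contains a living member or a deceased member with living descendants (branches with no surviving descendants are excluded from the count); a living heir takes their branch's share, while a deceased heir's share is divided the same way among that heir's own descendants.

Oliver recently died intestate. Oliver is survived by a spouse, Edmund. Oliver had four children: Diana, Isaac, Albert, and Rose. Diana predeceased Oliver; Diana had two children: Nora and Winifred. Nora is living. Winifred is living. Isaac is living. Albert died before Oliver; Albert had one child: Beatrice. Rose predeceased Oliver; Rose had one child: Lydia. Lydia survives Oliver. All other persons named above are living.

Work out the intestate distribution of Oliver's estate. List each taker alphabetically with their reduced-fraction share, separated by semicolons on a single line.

Edmund, as surviving spouse, takes 2/5.
The remaining 3/5 passes to Oliver's descendants per stirpes.
The 3/5 is divided into 4 equal shares of 3/20 among Diana, Isaac, Albert, Rose.
Diana predeceased; the 3/20 allotted to Diana's branch passes to Diana's issue by representation.
The 3/20 is divided into 2 equal shares of 3/40 among Nora, Winifred.
Nora is living and takes 3/40.
Winifred is living and takes 3/40.
Isaac is living and takes 3/20.
Albert predeceased; the 3/20 allotted to Albert's branch passes to Albert's issue by representation.
Beatrice is the sole taker at this level and receives the full 3/20.
Rose predeceased; the 3/20 allotted to Rose's branch passes to Rose's issue by representation.
Lydia is the sole taker at this level and receives the full 3/20.

Beatrice 3/20; Edmund 2/5; Isaac 3/20; Lydia 3/20; Nora 3/40; Winifred 3/40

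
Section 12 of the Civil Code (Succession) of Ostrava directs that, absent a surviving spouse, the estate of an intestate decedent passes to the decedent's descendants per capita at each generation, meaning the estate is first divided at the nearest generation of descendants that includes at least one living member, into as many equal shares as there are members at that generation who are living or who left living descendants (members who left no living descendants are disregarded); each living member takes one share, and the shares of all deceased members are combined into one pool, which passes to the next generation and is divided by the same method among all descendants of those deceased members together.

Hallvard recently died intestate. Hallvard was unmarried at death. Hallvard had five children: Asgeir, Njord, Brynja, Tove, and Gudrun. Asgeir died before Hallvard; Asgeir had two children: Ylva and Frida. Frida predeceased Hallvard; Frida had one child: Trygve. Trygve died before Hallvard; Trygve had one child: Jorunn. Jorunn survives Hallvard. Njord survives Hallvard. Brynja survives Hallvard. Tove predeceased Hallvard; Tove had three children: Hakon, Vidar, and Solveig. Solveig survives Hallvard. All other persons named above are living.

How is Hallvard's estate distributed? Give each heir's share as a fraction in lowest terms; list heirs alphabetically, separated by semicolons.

There is no surviving spouse, so the entire estate passes to Hallvard's descendants per capita at each generation.
At generation 1 (Asgeir, Njord, Brynja, Tove, Gudrun) there are 5 shares of (1)/5 = 1/5 each.
Living: Njord, Brynja, and Gudrun — each takes 1/5.
Deceased: Asgeir and Tove. Their combined 2/5 is pooled and carried to generation 2.
At generation 2 (Ylva, Frida, Hakon, Vidar, Solveig) there are 5 shares of (2/5)/5 = 2/25 each.
Living: Ylva, Hakon, Vidar, and Solveig — each takes 2/25.
Deceased: Frida. That 2/25 share is carried to generation 3.
At generation 3 (Trygve) there are 1 shares of (2/25)/1 = 2/25 each.
Deceased: Trygve. That 2/25 share is carried to generation 4.
At generation 4 (Jorunn) there are 1 shares of (2/25)/1 = 2/25 each.
Living: Jorunn — each takes 2/25.

Brynja 1/5; Gudrun 1/5; Hakon 2/25; Jorunn 2/25; Njord 1/5; Solveig 2/25; Vidar 2/25; Ylva 2/25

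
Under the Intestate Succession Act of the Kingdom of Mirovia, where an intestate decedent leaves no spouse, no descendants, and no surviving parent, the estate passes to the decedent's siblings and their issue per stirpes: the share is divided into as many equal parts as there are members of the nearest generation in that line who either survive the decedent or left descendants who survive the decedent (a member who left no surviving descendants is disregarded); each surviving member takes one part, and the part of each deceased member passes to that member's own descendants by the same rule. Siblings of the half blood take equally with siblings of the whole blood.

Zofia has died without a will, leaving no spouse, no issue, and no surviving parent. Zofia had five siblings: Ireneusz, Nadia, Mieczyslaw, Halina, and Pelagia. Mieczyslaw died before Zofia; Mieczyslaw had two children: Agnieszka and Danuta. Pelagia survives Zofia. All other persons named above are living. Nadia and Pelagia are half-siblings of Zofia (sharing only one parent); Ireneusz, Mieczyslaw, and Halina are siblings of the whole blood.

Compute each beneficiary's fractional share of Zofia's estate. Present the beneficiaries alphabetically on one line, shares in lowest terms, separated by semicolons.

Agnieszka 1/10; Danuta 1/10; Halina 1/5; Ireneusz 1/5; Nadia 1/5; Pelagia 1/5

No spouse, descendants, or parent survives, so the estate passes to Zofia's siblings per stirpes.
Half-blood and whole-blood siblings take equally under the stated rule.
The estate is divided into 5 equal shares of 1/5 among Ireneusz, Nadia, Mieczyslaw, Halina, Pelagia.
Ireneusz is living and takes 1/5.
Nadia is living and takes 1/5.
Mieczyslaw predeceased; the 1/5 allotted to Mieczyslaw's branch passes to Mieczyslaw's issue by representation.
The 1/5 is divided into 2 equal shares of 1/10 among Agnieszka, Danuta.
Agnieszka is living and takes 1/10.
Danuta is living and takes 1/10.
Halina is living and takes 1/5.
Pelagia is living and takes 1/5.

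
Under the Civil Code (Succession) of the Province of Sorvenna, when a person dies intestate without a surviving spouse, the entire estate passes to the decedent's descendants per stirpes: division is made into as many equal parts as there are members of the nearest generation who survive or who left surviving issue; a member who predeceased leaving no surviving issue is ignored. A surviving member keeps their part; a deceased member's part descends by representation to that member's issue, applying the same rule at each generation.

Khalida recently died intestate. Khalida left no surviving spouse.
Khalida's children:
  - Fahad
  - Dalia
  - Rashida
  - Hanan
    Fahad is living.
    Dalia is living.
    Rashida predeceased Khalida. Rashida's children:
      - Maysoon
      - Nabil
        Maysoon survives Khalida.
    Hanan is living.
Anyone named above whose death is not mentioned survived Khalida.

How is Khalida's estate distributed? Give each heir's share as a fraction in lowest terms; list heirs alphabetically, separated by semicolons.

There is no surviving spouse, so the entire estate passes to Khalida's descendants per stirpes.
The estate is divided into 4 equal shares of 1/4 among Fahad, Dalia, Rashida, Hanan.
Fahad is living and takes 1/4.
Dalia is living and takes 1/4.
Rashida predeceased; the 1/4 allotted to Rashida's branch passes to Rashida's issue by representation.
The 1/4 is divided into 2 equal shares of 1/8 among Maysoon, Nabil.
Maysoon is living and takes 1/8.
Nabil is living and takes 1/8.
Hanan is living and takes 1/4.

Dalia 1/4; Fahad 1/4; Hanan 1/4; Maysoon 1/8; Nabil 1/8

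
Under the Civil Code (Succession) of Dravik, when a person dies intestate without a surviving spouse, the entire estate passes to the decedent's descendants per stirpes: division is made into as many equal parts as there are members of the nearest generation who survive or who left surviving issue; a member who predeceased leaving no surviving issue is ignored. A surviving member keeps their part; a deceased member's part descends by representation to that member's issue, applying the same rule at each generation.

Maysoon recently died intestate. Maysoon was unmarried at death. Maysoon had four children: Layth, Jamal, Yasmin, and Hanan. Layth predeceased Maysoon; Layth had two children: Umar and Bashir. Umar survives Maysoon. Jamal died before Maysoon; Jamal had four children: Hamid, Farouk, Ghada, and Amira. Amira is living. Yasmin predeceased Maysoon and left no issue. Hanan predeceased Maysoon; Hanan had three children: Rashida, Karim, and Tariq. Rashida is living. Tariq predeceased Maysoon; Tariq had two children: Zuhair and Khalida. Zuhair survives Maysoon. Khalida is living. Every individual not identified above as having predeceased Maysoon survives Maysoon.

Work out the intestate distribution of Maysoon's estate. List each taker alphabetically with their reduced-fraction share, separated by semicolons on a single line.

There is no surviving spouse, so the entire estate passes to Maysoon's descendants per stirpes.
Yasmin left no surviving issue, so that branch lapses and is disregarded.
The estate is divided into 3 equal shares of 1/3 among Layth, Jamal, Hanan.
Layth predeceased; the 1/3 allotted to Layth's branch passes to Layth's issue by representation.
The 1/3 is divided into 2 equal shares of 1/6 among Umar, Bashir.
Umar is living and takes 1/6.
Bashir is living and takes 1/6.
Jamal predeceased; the 1/3 allotted to Jamal's branch passes to Jamal's issue by representation.
The 1/3 is divided into 4 equal shares of 1/12 among Hamid, Farouk, Ghada, Amira.
Hamid is living and takes 1/12.
Farouk is living and takes 1/12.
Ghada is living and takes 1/12.
Amira is living and takes 1/12.
Hanan predeceased; the 1/3 allotted to Hanan's branch passes to Hanan's issue by representation.
The 1/3 is divided into 3 equal shares of 1/9 among Rashida, Karim, Tariq.
Rashida is living and takes 1/9.
Karim is living and takes 1/9.
Tariq predeceased; the 1/9 allotted to Tariq's branch passes to Tariq's issue by representation.
The 1/9 is divided into 2 equal shares of 1/18 among Zuhair, Khalida.
Zuhair is living and takes 1/18.
Khalida is living and takes 1/18.

Amira 1/12; Bashir 1/6; Farouk 1/12; Ghada 1/12; Hamid 1/12; Karim 1/9; Khalida 1/18; Rashida 1/9; Umar 1/6; Zuhair 1/18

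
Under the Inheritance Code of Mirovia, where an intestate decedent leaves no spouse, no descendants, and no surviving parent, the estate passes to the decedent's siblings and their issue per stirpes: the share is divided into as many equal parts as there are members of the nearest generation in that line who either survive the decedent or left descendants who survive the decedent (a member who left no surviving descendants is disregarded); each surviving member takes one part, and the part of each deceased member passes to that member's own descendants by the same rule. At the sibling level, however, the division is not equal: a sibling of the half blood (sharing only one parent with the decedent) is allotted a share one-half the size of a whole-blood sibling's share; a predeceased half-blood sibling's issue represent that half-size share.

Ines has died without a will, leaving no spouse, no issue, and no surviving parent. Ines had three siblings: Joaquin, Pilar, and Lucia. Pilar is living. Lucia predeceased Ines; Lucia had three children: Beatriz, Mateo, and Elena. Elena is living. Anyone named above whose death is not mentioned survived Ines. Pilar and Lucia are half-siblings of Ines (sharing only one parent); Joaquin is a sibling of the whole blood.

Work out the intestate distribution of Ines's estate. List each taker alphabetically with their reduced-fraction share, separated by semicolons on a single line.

Beatriz 1/12; Elena 1/12; Joaquin 1/2; Mateo 1/12; Pilar 1/4

No spouse, descendants, or parent survives, so the estate passes to Ines's siblings per stirpes.
Half-blood siblings count for one-half the weight of whole-blood siblings at the initial division.
Dividing 1 in proportion to weights (total weight 2): Joaquin (weight 1) → 1/2; Pilar (weight 1/2) → 1/4; Lucia (weight 1/2) → 1/4.
Joaquin is living and takes 1/2.
Pilar is living and takes 1/4.
Lucia predeceased; the 1/4 allotted to Lucia's branch passes to Lucia's issue by representation.
The 1/4 is divided into 3 equal shares of 1/12 among Beatriz, Mateo, Elena.
Beatriz is living and takes 1/12.
Mateo is living and takes 1/12.
Elena is living and takes 1/12.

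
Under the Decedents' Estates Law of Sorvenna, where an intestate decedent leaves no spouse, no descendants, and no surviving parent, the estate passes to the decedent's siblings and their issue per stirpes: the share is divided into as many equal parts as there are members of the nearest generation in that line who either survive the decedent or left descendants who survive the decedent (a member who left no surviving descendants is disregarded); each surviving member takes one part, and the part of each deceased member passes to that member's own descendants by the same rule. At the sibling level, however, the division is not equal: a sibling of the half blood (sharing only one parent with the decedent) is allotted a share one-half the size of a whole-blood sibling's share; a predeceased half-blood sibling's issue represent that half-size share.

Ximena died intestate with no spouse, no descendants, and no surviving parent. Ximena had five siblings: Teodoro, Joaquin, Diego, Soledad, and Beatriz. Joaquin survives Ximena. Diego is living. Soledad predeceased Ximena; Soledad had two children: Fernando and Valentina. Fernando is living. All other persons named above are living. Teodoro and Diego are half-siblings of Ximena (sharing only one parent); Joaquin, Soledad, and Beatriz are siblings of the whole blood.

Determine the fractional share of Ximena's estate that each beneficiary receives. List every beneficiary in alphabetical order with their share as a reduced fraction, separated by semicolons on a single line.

No spouse, descendants, or parent survives, so the estate passes to Ximena's siblings per stirpes.
Half-blood siblings count for one-half the weight of whole-blood siblings at the initial division.
Dividing 1 in proportion to weights (total weight 4): Teodoro (weight 1/2) → 1/8; Joaquin (weight 1) → 1/4; Diego (weight 1/2) → 1/8; Soledad (weight 1) → 1/4; Beatriz (weight 1) → 1/4.
Teodoro is living and takes 1/8.
Joaquin is living and takes 1/4.
Diego is living and takes 1/8.
Soledad predeceased; the 1/4 allotted to Soledad's branch passes to Soledad's issue by representation.
The 1/4 is divided into 2 equal shares of 1/8 among Fernando, Valentina.
Fernando is living and takes 1/8.
Valentina is living and takes 1/8.
Beatriz is living and takes 1/4.

Beatriz 1/4; Diego 1/8; Fernando 1/8; Joaquin 1/4; Teodoro 1/8; Valentina 1/8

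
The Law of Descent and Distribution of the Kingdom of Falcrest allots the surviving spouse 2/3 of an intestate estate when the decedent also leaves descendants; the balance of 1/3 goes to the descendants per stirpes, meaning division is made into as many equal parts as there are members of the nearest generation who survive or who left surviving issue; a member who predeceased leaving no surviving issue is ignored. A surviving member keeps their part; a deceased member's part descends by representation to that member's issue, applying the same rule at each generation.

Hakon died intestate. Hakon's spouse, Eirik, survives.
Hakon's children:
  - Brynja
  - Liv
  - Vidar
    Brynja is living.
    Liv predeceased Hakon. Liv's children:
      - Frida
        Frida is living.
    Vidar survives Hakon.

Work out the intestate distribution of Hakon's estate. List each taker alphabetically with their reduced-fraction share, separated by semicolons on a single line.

Brynja 1/9; Eirik 2/3; Frida 1/9; Vidar 1/9

Eirik, as surviving spouse, takes 2/3.
The remaining 1/3 passes to Hakon's descendants per stirpes.
The 1/3 is divided into 3 equal shares of 1/9 among Brynja, Liv, Vidar.
Brynja is living and takes 1/9.
Liv predeceased; the 1/9 allotted to Liv's branch passes to Liv's issue by representation.
Frida is the sole taker at this level and receives the full 1/9.
Vidar is living and takes 1/9.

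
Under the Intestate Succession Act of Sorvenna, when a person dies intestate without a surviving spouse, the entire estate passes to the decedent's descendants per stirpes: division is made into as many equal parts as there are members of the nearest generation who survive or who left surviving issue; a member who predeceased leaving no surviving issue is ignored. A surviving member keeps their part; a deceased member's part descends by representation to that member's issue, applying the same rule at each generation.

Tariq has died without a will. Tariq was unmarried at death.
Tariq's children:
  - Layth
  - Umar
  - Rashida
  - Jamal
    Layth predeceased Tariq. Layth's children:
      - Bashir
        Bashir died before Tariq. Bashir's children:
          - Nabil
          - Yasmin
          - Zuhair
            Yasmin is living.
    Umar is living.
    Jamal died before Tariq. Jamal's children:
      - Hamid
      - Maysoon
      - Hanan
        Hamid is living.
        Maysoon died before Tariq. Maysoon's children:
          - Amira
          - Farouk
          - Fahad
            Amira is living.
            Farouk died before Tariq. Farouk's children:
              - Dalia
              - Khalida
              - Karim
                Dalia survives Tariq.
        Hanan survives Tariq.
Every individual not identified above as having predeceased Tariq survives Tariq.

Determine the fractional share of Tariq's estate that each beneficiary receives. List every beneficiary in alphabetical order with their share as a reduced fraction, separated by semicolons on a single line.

There is no surviving spouse, so the entire estate passes to Tariq's descendants per stirpes.
The estate is divided into 4 equal shares of 1/4 among Layth, Umar, Rashida, Jamal.
Layth predeceased; the 1/4 allotted to Layth's branch passes to Layth's issue by representation.
Bashir's line is the sole branch at this level, so the full 1/4 passes to Bashir's issue by representation.
The 1/4 is divided into 3 equal shares of 1/12 among Nabil, Yasmin, Zuhair.
Nabil is living and takes 1/12.
Yasmin is living and takes 1/12.
Zuhair is living and takes 1/12.
Umar is living and takes 1/4.
Rashida is living and takes 1/4.
Jamal predeceased; the 1/4 allotted to Jamal's branch passes to Jamal's issue by representation.
The 1/4 is divided into 3 equal shares of 1/12 among Hamid, Maysoon, Hanan.
Hamid is living and takes 1/12.
Maysoon predeceased; the 1/12 allotted to Maysoon's branch passes to Maysoon's issue by representation.
The 1/12 is divided into 3 equal shares of 1/36 among Amira, Farouk, Fahad.
Amira is living and takes 1/36.
Farouk predeceased; the 1/36 allotted to Farouk's branch passes to Farouk's issue by representation.
The 1/36 is divided into 3 equal shares of 1/108 among Dalia, Khalida, Karim.
Dalia is living and takes 1/108.
Khalida is living and takes 1/108.
Karim is living and takes 1/108.
Fahad is living and takes 1/36.
Hanan is living and takes 1/12.

Amira 1/36; Dalia 1/108; Fahad 1/36; Hamid 1/12; Hanan 1/12; Karim 1/108; Khalida 1/108; Nabil 1/12; Rashida 1/4; Umar 1/4; Yasmin 1/12; Zuhair 1/12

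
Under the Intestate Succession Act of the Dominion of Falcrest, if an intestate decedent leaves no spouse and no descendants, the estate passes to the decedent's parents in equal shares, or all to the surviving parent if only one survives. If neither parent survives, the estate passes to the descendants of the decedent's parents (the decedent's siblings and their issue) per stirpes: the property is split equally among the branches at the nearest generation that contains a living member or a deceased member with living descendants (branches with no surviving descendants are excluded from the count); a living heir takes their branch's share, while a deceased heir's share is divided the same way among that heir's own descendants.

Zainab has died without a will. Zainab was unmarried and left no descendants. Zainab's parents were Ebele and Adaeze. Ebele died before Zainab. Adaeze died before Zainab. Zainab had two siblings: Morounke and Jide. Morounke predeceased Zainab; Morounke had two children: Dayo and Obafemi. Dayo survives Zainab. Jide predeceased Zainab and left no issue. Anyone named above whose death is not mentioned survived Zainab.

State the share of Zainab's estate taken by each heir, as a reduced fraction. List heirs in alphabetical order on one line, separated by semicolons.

Neither parent survives and there are no descendants, so the estate passes to Zainab's siblings and their issue per stirpes.
Jide left no surviving issue, so that branch lapses and is disregarded.
Morounke's line is the sole branch at this level, so the full 1 passes to Morounke's issue by representation.
The estate is divided into 2 equal shares of 1/2 among Dayo, Obafemi.
Dayo is living and takes 1/2.
Obafemi is living and takes 1/2.

Dayo 1/2; Obafemi 1/2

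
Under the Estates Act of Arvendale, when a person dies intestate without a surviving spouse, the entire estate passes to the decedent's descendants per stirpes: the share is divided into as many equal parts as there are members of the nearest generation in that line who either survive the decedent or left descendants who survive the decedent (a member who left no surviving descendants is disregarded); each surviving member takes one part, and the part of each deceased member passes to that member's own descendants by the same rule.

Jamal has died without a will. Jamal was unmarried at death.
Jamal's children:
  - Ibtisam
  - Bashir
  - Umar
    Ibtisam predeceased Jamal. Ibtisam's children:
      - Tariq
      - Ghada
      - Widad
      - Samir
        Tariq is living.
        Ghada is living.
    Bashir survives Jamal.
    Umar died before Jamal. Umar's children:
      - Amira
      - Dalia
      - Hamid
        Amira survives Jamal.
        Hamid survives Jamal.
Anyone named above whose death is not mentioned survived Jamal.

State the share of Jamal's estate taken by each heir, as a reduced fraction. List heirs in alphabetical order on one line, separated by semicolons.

There is no surviving spouse, so the entire estate passes to Jamal's descendants per stirpes.
The estate is divided into 3 equal shares of 1/3 among Ibtisam, Bashir, Umar.
Ibtisam predeceased; the 1/3 allotted to Ibtisam's branch passes to Ibtisam's issue by representation.
The 1/3 is divided into 4 equal shares of 1/12 among Tariq, Ghada, Widad, Samir.
Tariq is living and takes 1/12.
Ghada is living and takes 1/12.
Widad is living and takes 1/12.
Samir is living and takes 1/12.
Bashir is living and takes 1/3.
Umar predeceased; the 1/3 allotted to Umar's branch passes to Umar's issue by representation.
The 1/3 is divided into 3 equal shares of 1/9 among Amira, Dalia, Hamid.
Amira is living and takes 1/9.
Dalia is living and takes 1/9.
Hamid is living and takes 1/9.

Amira 1/9; Bashir 1/3; Dalia 1/9; Ghada 1/12; Hamid 1/9; Samir 1/12; Tariq 1/12; Widad 1/12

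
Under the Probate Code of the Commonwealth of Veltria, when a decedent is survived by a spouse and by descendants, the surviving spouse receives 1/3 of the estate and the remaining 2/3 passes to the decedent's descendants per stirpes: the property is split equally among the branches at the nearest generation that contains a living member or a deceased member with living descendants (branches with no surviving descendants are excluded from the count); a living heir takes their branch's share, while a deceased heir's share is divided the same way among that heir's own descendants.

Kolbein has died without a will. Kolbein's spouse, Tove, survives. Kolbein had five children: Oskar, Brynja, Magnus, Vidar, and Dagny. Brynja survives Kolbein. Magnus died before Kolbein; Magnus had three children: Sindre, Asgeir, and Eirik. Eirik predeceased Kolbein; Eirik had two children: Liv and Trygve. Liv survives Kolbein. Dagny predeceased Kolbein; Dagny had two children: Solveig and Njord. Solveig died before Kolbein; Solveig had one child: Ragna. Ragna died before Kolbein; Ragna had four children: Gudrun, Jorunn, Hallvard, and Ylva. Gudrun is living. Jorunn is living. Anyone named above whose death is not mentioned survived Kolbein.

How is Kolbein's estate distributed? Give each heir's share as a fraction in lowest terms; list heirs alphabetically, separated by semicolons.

Asgeir 2/45; Brynja 2/15; Gudrun 1/60; Hallvard 1/60; Jorunn 1/60; Liv 1/45; Njord 1/15; Oskar 2/15; Sindre 2/45; Tove 1/3; Trygve 1/45; Vidar 2/15; Ylva 1/60

Tove, as surviving spouse, takes 1/3.
The remaining 2/3 passes to Kolbein's descendants per stirpes.
The 2/3 is divided into 5 equal shares of 2/15 among Oskar, Brynja, Magnus, Vidar, Dagny.
Oskar is living and takes 2/15.
Brynja is living and takes 2/15.
Magnus predeceased; the 2/15 allotted to Magnus's branch passes to Magnus's issue by representation.
The 2/15 is divided into 3 equal shares of 2/45 among Sindre, Asgeir, Eirik.
Sindre is living and takes 2/45.
Asgeir is living and takes 2/45.
Eirik predeceased; the 2/45 allotted to Eirik's branch passes to Eirik's issue by representation.
The 2/45 is divided into 2 equal shares of 1/45 among Liv, Trygve.
Liv is living and takes 1/45.
Trygve is living and takes 1/45.
Vidar is living and takes 2/15.
Dagny predeceased; the 2/15 allotted to Dagny's branch passes to Dagny's issue by representation.
The 2/15 is divided into 2 equal shares of 1/15 among Solveig, Njord.
Solveig predeceased; the 1/15 allotted to Solveig's branch passes to Solveig's issue by representation.
Ragna's line is the sole branch at this level, so the full 1/15 passes to Ragna's issue by representation.
The 1/15 is divided into 4 equal shares of 1/60 among Gudrun, Jorunn, Hallvard, Ylva.
Gudrun is living and takes 1/60.
Jorunn is living and takes 1/60.
Hallvard is living and takes 1/60.
Ylva is living and takes 1/60.
Njord is living and takes 1/15.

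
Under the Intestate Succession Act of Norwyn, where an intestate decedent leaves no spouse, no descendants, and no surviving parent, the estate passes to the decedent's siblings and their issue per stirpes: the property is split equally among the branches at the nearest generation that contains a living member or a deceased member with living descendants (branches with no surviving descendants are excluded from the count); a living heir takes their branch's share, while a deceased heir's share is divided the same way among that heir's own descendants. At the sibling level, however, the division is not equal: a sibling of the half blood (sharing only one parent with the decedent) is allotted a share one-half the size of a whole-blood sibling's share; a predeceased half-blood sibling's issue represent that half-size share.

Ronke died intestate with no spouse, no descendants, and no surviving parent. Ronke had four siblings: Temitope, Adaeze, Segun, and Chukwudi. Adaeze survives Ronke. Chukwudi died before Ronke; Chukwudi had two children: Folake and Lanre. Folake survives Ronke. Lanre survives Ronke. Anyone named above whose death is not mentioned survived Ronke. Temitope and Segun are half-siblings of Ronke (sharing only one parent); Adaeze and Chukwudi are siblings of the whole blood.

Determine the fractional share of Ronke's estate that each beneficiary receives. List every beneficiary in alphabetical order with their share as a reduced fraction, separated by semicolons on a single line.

No spouse, descendants, or parent survives, so the estate passes to Ronke's siblings per stirpes.
Half-blood siblings count for one-half the weight of whole-blood siblings at the initial division.
Dividing 1 in proportion to weights (total weight 3): Temitope (weight 1/2) → 1/6; Adaeze (weight 1) → 1/3; Segun (weight 1/2) → 1/6; Chukwudi (weight 1) → 1/3.
Temitope is living and takes 1/6.
Adaeze is living and takes 1/3.
Segun is living and takes 1/6.
Chukwudi predeceased; the 1/3 allotted to Chukwudi's branch passes to Chukwudi's issue by representation.
The 1/3 is divided into 2 equal shares of 1/6 among Folake, Lanre.
Folake is living and takes 1/6.
Lanre is living and takes 1/6.

Adaeze 1/3; Folake 1/6; Lanre 1/6; Segun 1/6; Temitope 1/6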